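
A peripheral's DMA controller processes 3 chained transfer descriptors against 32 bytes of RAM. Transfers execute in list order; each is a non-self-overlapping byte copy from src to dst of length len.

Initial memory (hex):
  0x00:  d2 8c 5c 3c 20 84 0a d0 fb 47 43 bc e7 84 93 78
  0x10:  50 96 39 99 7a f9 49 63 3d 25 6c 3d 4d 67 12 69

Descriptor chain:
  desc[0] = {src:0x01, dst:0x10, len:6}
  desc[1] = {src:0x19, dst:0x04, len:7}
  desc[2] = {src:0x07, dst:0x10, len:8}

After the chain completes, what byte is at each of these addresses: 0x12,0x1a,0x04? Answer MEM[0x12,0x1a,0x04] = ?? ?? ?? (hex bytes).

MEM[0x12,0x1a,0x04] = 12 6c 25

  after D0: wrote 6B at 0x10 = 8c5c3c20840a
  after D1: wrote 7B at 0x04 = 256c3d4d671269
  after D2: wrote 8B at 0x10 = 4d671269bce78493
query mem[0x12]=0x12, mem[0x1a]=0x6c, mem[0x04]=0x25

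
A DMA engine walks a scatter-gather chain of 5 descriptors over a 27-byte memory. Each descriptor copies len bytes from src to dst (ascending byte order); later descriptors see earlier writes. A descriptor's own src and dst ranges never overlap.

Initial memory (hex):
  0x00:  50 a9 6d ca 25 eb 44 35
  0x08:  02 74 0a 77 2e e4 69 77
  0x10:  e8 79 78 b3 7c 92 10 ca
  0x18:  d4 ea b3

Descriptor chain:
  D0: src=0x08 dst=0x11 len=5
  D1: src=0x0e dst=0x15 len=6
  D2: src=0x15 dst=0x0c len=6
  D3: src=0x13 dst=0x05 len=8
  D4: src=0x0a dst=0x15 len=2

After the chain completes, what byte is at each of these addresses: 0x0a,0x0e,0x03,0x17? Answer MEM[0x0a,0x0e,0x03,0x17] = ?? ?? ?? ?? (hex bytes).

D0: mem[0x11..0x15] <- [02 74 0a 77 2e]
D1: mem[0x15..0x1a] <- [69 77 e8 02 74 0a]
D2: mem[0x0c..0x11] <- [69 77 e8 02 74 0a]
D3: mem[0x05..0x0c] <- [0a 77 69 77 e8 02 74 0a]
D4: mem[0x15..0x16] <- [02 74]
query mem[0x0a]=0x02, mem[0x0e]=0xe8, mem[0x03]=0xca, mem[0x17]=0xe8

MEM[0x0a,0x0e,0x03,0x17] = 02 e8 ca e8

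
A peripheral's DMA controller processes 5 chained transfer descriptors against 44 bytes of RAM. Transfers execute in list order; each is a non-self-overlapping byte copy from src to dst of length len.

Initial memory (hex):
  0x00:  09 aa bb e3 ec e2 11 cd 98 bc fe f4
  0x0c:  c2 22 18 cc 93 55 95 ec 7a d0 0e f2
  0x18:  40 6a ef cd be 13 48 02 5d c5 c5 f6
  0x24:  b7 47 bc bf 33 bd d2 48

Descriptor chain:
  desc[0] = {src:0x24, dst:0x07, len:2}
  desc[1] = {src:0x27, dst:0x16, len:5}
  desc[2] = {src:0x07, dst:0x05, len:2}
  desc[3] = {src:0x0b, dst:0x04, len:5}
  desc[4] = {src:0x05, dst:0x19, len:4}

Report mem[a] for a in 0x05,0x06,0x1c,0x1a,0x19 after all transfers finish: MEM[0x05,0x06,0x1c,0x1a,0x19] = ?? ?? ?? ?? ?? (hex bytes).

MEM[0x05,0x06,0x1c,0x1a,0x19] = c2 22 cc 22 c2

#0 dst[0x07+2] := {0xb7,0x47}
#1 dst[0x16+5] := {0xbf,0x33,0xbd,0xd2,0x48}
#2 dst[0x05+2] := {0xb7,0x47}
#3 dst[0x04+5] := {0xf4,0xc2,0x22,0x18,0xcc}
#4 dst[0x19+4] := {0xc2,0x22,0x18,0xcc}
query mem[0x05]=0xc2, mem[0x06]=0x22, mem[0x1c]=0xcc, mem[0x1a]=0x22, mem[0x19]=0xc2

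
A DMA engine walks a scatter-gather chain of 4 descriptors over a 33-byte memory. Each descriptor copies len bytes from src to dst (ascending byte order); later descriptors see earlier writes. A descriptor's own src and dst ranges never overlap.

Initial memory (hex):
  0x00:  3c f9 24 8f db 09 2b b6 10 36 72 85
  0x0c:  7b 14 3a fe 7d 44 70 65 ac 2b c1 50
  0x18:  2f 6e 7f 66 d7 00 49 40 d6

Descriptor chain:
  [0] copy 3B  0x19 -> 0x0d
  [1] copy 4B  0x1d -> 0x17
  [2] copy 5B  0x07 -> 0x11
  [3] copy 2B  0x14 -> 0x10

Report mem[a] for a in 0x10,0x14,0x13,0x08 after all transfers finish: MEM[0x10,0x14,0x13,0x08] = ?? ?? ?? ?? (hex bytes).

D0: mem[0x0d..0x0f] <- [6e 7f 66]
D1: mem[0x17..0x1a] <- [00 49 40 d6]
D2: mem[0x11..0x15] <- [b6 10 36 72 85]
D3: mem[0x10..0x11] <- [72 85]
query mem[0x10]=0x72, mem[0x14]=0x72, mem[0x13]=0x36, mem[0x08]=0x10

MEM[0x10,0x14,0x13,0x08] = 72 72 36 10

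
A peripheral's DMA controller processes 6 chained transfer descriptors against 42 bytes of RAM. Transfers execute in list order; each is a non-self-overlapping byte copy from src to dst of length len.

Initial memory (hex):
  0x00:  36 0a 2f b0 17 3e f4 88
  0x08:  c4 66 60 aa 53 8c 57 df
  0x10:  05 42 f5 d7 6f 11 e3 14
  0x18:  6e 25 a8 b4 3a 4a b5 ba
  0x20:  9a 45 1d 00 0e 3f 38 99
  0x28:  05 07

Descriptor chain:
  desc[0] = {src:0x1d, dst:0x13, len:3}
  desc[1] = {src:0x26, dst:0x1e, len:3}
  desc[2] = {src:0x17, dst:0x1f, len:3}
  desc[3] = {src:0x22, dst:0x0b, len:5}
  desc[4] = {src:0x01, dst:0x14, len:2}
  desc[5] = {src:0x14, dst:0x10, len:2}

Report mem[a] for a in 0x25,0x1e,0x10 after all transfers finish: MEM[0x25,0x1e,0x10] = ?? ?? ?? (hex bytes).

MEM[0x25,0x1e,0x10] = 3f 38 0a

D0: mem[0x13..0x15] <- [4a b5 ba]
D1: mem[0x1e..0x20] <- [38 99 05]
D2: mem[0x1f..0x21] <- [14 6e 25]
D3: mem[0x0b..0x0f] <- [1d 00 0e 3f 38]
D4: mem[0x14..0x15] <- [0a 2f]
D5: mem[0x10..0x11] <- [0a 2f]
query mem[0x25]=0x3f, mem[0x1e]=0x38, mem[0x10]=0x0a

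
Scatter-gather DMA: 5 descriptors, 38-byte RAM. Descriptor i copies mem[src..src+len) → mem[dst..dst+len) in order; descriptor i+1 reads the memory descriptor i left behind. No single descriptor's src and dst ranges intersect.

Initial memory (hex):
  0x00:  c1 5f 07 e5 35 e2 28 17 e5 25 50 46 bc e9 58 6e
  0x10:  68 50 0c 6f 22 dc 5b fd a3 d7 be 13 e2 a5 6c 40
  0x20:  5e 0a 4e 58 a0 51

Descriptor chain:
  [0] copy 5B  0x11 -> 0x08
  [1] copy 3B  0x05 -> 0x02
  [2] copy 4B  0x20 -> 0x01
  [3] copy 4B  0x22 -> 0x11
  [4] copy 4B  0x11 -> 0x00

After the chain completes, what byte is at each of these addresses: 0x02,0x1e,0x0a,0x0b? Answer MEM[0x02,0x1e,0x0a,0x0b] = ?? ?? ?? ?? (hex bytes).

MEM[0x02,0x1e,0x0a,0x0b] = a0 6c 6f 22

D0: mem[0x08..0x0c] <- [50 0c 6f 22 dc]
D1: mem[0x02..0x04] <- [e2 28 17]
D2: mem[0x01..0x04] <- [5e 0a 4e 58]
D3: mem[0x11..0x14] <- [4e 58 a0 51]
D4: mem[0x00..0x03] <- [4e 58 a0 51]
query mem[0x02]=0xa0, mem[0x1e]=0x6c, mem[0x0a]=0x6f, mem[0x0b]=0x22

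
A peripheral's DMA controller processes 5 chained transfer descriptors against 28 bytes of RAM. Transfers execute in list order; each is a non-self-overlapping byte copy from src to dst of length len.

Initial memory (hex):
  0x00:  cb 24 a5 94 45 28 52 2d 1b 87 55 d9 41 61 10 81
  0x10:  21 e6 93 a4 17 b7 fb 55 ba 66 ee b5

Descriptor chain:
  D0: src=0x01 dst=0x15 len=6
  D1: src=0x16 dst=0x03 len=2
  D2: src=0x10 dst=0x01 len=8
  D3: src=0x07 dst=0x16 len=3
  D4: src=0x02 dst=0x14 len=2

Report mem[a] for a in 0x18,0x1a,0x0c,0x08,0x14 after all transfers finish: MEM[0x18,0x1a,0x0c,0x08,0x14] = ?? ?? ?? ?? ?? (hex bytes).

MEM[0x18,0x1a,0x0c,0x08,0x14] = 87 52 41 94 e6

  after D0: wrote 6B at 0x15 = 24a594452852
  after D1: wrote 2B at 0x03 = a594
  after D2: wrote 8B at 0x01 = 21e693a41724a594
  after D3: wrote 3B at 0x16 = a59487
  after D4: wrote 2B at 0x14 = e693
query mem[0x18]=0x87, mem[0x1a]=0x52, mem[0x0c]=0x41, mem[0x08]=0x94, mem[0x14]=0xe6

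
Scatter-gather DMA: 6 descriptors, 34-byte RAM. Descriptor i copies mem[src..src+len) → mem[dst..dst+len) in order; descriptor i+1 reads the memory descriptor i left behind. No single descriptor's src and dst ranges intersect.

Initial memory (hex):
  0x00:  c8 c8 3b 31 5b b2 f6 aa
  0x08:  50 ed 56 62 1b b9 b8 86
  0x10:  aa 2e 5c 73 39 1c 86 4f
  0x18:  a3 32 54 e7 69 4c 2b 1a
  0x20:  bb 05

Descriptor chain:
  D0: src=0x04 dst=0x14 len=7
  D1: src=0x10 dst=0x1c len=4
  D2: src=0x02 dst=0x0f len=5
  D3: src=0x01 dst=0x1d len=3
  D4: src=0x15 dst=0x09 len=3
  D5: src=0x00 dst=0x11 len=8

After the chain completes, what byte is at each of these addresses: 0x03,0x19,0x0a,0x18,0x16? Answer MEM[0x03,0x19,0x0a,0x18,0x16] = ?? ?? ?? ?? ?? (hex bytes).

MEM[0x03,0x19,0x0a,0x18,0x16] = 31 ed f6 aa b2

#0 dst[0x14+7] := {0x5b,0xb2,0xf6,0xaa,0x50,0xed,0x56}
#1 dst[0x1c+4] := {0xaa,0x2e,0x5c,0x73}
#2 dst[0x0f+5] := {0x3b,0x31,0x5b,0xb2,0xf6}
#3 dst[0x1d+3] := {0xc8,0x3b,0x31}
#4 dst[0x09+3] := {0xb2,0xf6,0xaa}
#5 dst[0x11+8] := {0xc8,0xc8,0x3b,0x31,0x5b,0xb2,0xf6,0xaa}
query mem[0x03]=0x31, mem[0x19]=0xed, mem[0x0a]=0xf6, mem[0x18]=0xaa, mem[0x16]=0xb2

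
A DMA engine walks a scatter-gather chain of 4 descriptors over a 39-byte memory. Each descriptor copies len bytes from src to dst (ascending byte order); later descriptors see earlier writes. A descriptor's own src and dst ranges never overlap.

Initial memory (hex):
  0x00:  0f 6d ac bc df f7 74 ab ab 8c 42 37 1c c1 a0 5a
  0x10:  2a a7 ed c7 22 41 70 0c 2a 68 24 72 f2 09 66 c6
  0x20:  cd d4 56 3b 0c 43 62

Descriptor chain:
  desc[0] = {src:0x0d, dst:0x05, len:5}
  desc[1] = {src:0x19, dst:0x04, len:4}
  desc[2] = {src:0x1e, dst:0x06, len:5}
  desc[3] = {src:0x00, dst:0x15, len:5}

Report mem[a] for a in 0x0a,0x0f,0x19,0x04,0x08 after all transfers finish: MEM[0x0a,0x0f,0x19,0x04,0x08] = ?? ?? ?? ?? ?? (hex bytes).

MEM[0x0a,0x0f,0x19,0x04,0x08] = 56 5a 68 68 cd

  after D0: wrote 5B at 0x05 = c1a05a2aa7
  after D1: wrote 4B at 0x04 = 682472f2
  after D2: wrote 5B at 0x06 = 66c6cdd456
  after D3: wrote 5B at 0x15 = 0f6dacbc68
query mem[0x0a]=0x56, mem[0x0f]=0x5a, mem[0x19]=0x68, mem[0x04]=0x68, mem[0x08]=0xcd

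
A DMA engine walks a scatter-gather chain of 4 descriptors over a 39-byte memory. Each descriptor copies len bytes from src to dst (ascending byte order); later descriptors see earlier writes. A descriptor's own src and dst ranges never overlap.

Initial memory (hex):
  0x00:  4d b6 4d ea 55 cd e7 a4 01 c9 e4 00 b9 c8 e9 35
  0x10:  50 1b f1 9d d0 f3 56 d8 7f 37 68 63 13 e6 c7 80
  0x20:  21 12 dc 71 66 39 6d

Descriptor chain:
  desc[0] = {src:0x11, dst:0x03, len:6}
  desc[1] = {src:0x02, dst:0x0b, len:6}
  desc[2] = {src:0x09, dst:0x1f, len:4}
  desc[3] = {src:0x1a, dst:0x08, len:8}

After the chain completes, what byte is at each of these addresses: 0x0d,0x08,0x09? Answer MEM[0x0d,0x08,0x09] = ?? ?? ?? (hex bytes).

MEM[0x0d,0x08,0x09] = c9 68 63

[0] 0x11->0x03 len=6 : 1b f1 9d d0 f3 56
[1] 0x02->0x0b len=6 : 4d 1b f1 9d d0 f3
[2] 0x09->0x1f len=4 : c9 e4 4d 1b
[3] 0x1a->0x08 len=8 : 68 63 13 e6 c7 c9 e4 4d
query mem[0x0d]=0xc9, mem[0x08]=0x68, mem[0x09]=0x63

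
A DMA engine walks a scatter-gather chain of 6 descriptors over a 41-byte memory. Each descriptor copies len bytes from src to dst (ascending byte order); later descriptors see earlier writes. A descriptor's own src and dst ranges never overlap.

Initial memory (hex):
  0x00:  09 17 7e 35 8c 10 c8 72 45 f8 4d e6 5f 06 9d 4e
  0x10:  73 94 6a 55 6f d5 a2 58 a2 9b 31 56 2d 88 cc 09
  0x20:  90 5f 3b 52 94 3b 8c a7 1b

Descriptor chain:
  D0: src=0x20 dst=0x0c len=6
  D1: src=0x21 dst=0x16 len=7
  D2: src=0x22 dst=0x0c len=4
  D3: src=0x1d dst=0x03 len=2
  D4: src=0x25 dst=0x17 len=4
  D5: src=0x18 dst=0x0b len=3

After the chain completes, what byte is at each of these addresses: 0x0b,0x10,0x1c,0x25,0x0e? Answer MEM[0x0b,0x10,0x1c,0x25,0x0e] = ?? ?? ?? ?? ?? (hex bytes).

MEM[0x0b,0x10,0x1c,0x25,0x0e] = 8c 94 a7 3b 94

  after D0: wrote 6B at 0x0c = 905f3b52943b
  after D1: wrote 7B at 0x16 = 5f3b52943b8ca7
  after D2: wrote 4B at 0x0c = 3b52943b
  after D3: wrote 2B at 0x03 = 88cc
  after D4: wrote 4B at 0x17 = 3b8ca71b
  after D5: wrote 3B at 0x0b = 8ca71b
query mem[0x0b]=0x8c, mem[0x10]=0x94, mem[0x1c]=0xa7, mem[0x25]=0x3b, mem[0x0e]=0x94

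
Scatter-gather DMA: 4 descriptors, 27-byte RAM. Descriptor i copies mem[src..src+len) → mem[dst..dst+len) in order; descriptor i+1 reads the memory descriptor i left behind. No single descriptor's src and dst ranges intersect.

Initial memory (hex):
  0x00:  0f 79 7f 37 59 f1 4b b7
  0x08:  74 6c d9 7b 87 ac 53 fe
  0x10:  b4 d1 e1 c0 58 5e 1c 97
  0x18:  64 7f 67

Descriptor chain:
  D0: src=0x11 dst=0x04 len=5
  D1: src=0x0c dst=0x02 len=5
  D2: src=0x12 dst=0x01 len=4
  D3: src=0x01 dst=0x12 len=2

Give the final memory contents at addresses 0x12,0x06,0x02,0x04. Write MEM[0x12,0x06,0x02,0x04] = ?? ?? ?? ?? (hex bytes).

D0: mem[0x04..0x08] <- [d1 e1 c0 58 5e]
D1: mem[0x02..0x06] <- [87 ac 53 fe b4]
D2: mem[0x01..0x04] <- [e1 c0 58 5e]
D3: mem[0x12..0x13] <- [e1 c0]
query mem[0x12]=0xe1, mem[0x06]=0xb4, mem[0x02]=0xc0, mem[0x04]=0x5e

MEM[0x12,0x06,0x02,0x04] = e1 b4 c0 5e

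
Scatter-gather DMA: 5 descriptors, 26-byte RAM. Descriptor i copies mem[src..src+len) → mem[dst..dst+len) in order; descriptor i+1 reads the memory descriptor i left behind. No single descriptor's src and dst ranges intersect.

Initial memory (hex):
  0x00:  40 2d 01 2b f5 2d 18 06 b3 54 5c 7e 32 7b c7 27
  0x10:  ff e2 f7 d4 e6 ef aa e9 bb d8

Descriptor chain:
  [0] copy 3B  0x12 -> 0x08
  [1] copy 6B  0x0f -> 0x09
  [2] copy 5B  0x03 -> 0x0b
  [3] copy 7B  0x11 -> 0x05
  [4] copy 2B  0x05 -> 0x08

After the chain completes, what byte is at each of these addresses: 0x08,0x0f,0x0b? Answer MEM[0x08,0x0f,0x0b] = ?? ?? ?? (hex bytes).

MEM[0x08,0x0f,0x0b] = e2 06 e9

  after D0: wrote 3B at 0x08 = f7d4e6
  after D1: wrote 6B at 0x09 = 27ffe2f7d4e6
  after D2: wrote 5B at 0x0b = 2bf52d1806
  after D3: wrote 7B at 0x05 = e2f7d4e6efaae9
  after D4: wrote 2B at 0x08 = e2f7
query mem[0x08]=0xe2, mem[0x0f]=0x06, mem[0x0b]=0xe9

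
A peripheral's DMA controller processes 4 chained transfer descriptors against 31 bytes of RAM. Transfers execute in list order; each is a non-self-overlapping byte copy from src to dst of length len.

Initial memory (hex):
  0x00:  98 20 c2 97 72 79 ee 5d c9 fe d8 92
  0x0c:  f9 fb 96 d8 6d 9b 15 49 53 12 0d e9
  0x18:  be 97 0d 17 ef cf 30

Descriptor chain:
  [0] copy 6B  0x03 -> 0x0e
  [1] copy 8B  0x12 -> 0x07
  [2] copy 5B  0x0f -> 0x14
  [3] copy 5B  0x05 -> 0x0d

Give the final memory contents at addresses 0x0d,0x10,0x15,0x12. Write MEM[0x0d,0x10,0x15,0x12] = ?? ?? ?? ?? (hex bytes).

#0 dst[0x0e+6] := {0x97,0x72,0x79,0xee,0x5d,0xc9}
#1 dst[0x07+8] := {0x5d,0xc9,0x53,0x12,0x0d,0xe9,0xbe,0x97}
#2 dst[0x14+5] := {0x72,0x79,0xee,0x5d,0xc9}
#3 dst[0x0d+5] := {0x79,0xee,0x5d,0xc9,0x53}
query mem[0x0d]=0x79, mem[0x10]=0xc9, mem[0x15]=0x79, mem[0x12]=0x5d

MEM[0x0d,0x10,0x15,0x12] = 79 c9 79 5d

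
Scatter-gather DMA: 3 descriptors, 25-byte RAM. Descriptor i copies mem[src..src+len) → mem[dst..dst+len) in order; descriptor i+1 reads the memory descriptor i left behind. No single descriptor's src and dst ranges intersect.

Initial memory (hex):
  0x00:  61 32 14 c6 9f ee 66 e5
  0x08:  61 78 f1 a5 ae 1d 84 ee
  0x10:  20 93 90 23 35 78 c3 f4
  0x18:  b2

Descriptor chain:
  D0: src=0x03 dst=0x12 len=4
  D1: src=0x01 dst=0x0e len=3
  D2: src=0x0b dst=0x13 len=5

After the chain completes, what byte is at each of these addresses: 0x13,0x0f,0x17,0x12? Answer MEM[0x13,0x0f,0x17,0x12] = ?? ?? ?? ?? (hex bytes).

MEM[0x13,0x0f,0x17,0x12] = a5 14 14 c6

[0] 0x03->0x12 len=4 : c6 9f ee 66
[1] 0x01->0x0e len=3 : 32 14 c6
[2] 0x0b->0x13 len=5 : a5 ae 1d 32 14
query mem[0x13]=0xa5, mem[0x0f]=0x14, mem[0x17]=0x14, mem[0x12]=0xc6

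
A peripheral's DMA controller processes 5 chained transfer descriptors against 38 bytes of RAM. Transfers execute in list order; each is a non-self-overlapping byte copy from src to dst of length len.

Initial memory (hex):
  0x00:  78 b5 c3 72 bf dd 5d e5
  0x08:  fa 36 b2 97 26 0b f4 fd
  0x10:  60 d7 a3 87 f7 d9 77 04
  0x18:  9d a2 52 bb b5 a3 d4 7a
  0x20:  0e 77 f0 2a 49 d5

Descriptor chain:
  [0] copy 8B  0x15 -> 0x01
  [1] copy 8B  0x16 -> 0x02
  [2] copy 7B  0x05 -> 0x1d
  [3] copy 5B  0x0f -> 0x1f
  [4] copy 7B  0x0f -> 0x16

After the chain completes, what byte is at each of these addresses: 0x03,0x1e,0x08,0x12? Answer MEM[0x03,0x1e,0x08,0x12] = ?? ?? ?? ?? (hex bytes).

D0: mem[0x01..0x08] <- [d9 77 04 9d a2 52 bb b5]
D1: mem[0x02..0x09] <- [77 04 9d a2 52 bb b5 a3]
D2: mem[0x1d..0x23] <- [a2 52 bb b5 a3 b2 97]
D3: mem[0x1f..0x23] <- [fd 60 d7 a3 87]
D4: mem[0x16..0x1c] <- [fd 60 d7 a3 87 f7 d9]
query mem[0x03]=0x04, mem[0x1e]=0x52, mem[0x08]=0xb5, mem[0x12]=0xa3

MEM[0x03,0x1e,0x08,0x12] = 04 52 b5 a3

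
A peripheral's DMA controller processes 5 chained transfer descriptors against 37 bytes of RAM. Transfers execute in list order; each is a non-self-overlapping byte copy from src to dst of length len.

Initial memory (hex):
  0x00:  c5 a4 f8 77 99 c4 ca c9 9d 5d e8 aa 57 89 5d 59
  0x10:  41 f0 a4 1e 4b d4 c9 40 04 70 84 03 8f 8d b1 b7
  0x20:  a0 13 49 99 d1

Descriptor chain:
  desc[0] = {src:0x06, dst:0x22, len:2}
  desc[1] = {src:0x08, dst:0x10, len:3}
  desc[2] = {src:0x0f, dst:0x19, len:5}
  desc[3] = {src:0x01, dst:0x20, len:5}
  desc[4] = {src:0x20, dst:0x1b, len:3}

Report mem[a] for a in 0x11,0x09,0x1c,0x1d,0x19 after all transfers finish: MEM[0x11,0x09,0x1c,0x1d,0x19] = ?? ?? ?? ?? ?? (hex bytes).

MEM[0x11,0x09,0x1c,0x1d,0x19] = 5d 5d f8 77 59

[0] 0x06->0x22 len=2 : ca c9
[1] 0x08->0x10 len=3 : 9d 5d e8
[2] 0x0f->0x19 len=5 : 59 9d 5d e8 1e
[3] 0x01->0x20 len=5 : a4 f8 77 99 c4
[4] 0x20->0x1b len=3 : a4 f8 77
query mem[0x11]=0x5d, mem[0x09]=0x5d, mem[0x1c]=0xf8, mem[0x1d]=0x77, mem[0x19]=0x59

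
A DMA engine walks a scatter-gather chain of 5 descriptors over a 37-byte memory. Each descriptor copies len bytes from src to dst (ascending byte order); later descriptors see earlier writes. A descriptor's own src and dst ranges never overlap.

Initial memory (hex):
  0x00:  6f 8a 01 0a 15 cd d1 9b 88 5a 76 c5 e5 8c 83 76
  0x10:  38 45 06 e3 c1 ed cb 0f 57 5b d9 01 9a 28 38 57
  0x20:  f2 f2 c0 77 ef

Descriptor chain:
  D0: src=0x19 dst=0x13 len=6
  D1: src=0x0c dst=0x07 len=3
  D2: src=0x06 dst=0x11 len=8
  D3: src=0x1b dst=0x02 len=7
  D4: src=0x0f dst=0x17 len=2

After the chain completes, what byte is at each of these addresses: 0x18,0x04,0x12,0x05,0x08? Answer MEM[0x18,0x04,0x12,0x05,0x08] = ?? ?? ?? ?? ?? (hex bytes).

D0: mem[0x13..0x18] <- [5b d9 01 9a 28 38]
D1: mem[0x07..0x09] <- [e5 8c 83]
D2: mem[0x11..0x18] <- [d1 e5 8c 83 76 c5 e5 8c]
D3: mem[0x02..0x08] <- [01 9a 28 38 57 f2 f2]
D4: mem[0x17..0x18] <- [76 38]
query mem[0x18]=0x38, mem[0x04]=0x28, mem[0x12]=0xe5, mem[0x05]=0x38, mem[0x08]=0xf2

MEM[0x18,0x04,0x12,0x05,0x08] = 38 28 e5 38 f2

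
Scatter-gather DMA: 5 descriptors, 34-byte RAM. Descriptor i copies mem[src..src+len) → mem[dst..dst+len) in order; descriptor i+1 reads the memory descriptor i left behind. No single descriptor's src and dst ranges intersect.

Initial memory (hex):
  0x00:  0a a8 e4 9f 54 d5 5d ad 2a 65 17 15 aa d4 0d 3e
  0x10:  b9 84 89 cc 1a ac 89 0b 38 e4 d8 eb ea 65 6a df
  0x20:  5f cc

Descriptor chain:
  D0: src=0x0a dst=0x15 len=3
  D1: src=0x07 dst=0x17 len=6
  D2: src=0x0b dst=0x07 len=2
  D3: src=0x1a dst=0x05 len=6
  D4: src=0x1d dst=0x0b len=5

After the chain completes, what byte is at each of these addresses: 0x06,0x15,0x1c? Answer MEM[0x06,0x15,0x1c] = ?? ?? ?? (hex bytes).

D0: mem[0x15..0x17] <- [17 15 aa]
D1: mem[0x17..0x1c] <- [ad 2a 65 17 15 aa]
D2: mem[0x07..0x08] <- [15 aa]
D3: mem[0x05..0x0a] <- [17 15 aa 65 6a df]
D4: mem[0x0b..0x0f] <- [65 6a df 5f cc]
query mem[0x06]=0x15, mem[0x15]=0x17, mem[0x1c]=0xaa

MEM[0x06,0x15,0x1c] = 15 17 aa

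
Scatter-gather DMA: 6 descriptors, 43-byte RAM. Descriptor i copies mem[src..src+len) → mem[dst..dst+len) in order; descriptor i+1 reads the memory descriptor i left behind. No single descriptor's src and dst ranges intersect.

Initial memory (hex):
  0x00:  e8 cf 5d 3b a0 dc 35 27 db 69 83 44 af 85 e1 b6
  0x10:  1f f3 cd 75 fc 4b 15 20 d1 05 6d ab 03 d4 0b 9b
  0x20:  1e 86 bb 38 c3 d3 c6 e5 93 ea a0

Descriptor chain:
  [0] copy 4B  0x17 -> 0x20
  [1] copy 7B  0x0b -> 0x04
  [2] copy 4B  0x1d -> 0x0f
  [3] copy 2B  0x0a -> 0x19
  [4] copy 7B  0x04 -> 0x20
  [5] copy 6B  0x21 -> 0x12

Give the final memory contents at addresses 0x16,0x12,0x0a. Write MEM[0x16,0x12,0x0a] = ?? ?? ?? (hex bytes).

MEM[0x16,0x12,0x0a] = 1f af f3

D0: mem[0x20..0x23] <- [20 d1 05 6d]
D1: mem[0x04..0x0a] <- [44 af 85 e1 b6 1f f3]
D2: mem[0x0f..0x12] <- [d4 0b 9b 20]
D3: mem[0x19..0x1a] <- [f3 44]
D4: mem[0x20..0x26] <- [44 af 85 e1 b6 1f f3]
D5: mem[0x12..0x17] <- [af 85 e1 b6 1f f3]
query mem[0x16]=0x1f, mem[0x12]=0xaf, mem[0x0a]=0xf3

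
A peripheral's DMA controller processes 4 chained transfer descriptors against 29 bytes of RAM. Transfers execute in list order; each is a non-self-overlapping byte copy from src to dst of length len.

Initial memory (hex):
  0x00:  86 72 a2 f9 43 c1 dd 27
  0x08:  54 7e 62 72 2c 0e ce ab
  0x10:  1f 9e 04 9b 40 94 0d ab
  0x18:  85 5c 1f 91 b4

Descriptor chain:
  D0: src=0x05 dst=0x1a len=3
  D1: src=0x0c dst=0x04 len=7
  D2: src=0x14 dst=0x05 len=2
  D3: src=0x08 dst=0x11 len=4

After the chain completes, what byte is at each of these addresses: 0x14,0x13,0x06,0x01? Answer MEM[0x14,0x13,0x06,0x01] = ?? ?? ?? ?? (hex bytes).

MEM[0x14,0x13,0x06,0x01] = 72 04 94 72

  after D0: wrote 3B at 0x1a = c1dd27
  after D1: wrote 7B at 0x04 = 2c0eceab1f9e04
  after D2: wrote 2B at 0x05 = 4094
  after D3: wrote 4B at 0x11 = 1f9e0472
query mem[0x14]=0x72, mem[0x13]=0x04, mem[0x06]=0x94, mem[0x01]=0x72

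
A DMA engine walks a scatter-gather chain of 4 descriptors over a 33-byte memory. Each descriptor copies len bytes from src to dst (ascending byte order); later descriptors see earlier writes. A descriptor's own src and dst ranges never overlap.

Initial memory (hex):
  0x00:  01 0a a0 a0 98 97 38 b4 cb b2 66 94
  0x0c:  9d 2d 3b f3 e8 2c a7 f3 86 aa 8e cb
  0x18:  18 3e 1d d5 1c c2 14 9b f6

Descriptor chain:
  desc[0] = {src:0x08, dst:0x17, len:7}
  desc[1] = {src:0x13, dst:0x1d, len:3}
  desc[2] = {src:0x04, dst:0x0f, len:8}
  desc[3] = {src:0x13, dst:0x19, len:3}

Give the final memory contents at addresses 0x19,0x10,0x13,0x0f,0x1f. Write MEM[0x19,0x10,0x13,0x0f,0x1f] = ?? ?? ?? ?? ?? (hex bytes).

#0 dst[0x17+7] := {0xcb,0xb2,0x66,0x94,0x9d,0x2d,0x3b}
#1 dst[0x1d+3] := {0xf3,0x86,0xaa}
#2 dst[0x0f+8] := {0x98,0x97,0x38,0xb4,0xcb,0xb2,0x66,0x94}
#3 dst[0x19+3] := {0xcb,0xb2,0x66}
query mem[0x19]=0xcb, mem[0x10]=0x97, mem[0x13]=0xcb, mem[0x0f]=0x98, mem[0x1f]=0xaa

MEM[0x19,0x10,0x13,0x0f,0x1f] = cb 97 cb 98 aa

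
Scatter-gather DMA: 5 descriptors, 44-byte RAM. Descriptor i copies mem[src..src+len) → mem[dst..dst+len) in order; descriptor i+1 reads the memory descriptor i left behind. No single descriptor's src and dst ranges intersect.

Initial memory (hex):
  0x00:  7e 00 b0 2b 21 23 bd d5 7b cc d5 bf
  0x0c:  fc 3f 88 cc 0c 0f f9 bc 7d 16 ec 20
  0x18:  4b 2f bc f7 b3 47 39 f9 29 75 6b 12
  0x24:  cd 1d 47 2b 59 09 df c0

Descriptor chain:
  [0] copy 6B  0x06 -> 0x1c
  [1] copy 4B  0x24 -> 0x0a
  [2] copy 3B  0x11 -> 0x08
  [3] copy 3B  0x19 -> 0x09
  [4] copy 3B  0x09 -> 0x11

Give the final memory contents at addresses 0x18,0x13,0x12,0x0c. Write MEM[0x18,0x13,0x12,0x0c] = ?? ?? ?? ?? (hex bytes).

MEM[0x18,0x13,0x12,0x0c] = 4b f7 bc 47

#0 dst[0x1c+6] := {0xbd,0xd5,0x7b,0xcc,0xd5,0xbf}
#1 dst[0x0a+4] := {0xcd,0x1d,0x47,0x2b}
#2 dst[0x08+3] := {0x0f,0xf9,0xbc}
#3 dst[0x09+3] := {0x2f,0xbc,0xf7}
#4 dst[0x11+3] := {0x2f,0xbc,0xf7}
query mem[0x18]=0x4b, mem[0x13]=0xf7, mem[0x12]=0xbc, mem[0x0c]=0x47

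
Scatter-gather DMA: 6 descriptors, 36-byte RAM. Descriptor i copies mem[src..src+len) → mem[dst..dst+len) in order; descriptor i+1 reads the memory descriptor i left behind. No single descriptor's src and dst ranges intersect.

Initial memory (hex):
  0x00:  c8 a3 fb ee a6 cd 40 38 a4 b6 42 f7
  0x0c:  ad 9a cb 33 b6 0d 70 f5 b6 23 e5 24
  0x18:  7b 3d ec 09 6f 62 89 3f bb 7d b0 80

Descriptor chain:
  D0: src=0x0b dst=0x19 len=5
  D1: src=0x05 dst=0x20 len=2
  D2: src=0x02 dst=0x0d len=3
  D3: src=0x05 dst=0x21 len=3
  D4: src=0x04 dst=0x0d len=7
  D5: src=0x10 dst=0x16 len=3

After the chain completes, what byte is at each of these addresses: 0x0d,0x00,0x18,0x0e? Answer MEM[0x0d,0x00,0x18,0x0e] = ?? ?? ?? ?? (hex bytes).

MEM[0x0d,0x00,0x18,0x0e] = a6 c8 b6 cd

  after D0: wrote 5B at 0x19 = f7ad9acb33
  after D1: wrote 2B at 0x20 = cd40
  after D2: wrote 3B at 0x0d = fbeea6
  after D3: wrote 3B at 0x21 = cd4038
  after D4: wrote 7B at 0x0d = a6cd4038a4b642
  after D5: wrote 3B at 0x16 = 38a4b6
query mem[0x0d]=0xa6, mem[0x00]=0xc8, mem[0x18]=0xb6, mem[0x0e]=0xcd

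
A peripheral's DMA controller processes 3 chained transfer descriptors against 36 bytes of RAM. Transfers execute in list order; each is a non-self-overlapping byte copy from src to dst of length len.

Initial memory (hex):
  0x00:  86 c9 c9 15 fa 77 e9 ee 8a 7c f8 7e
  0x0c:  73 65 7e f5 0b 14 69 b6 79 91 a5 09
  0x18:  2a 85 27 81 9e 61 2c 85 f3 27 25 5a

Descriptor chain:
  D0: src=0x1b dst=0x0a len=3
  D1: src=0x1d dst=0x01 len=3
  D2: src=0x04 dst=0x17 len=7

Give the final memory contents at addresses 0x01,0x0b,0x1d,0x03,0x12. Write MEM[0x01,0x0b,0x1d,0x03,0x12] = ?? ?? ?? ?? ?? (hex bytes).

D0: mem[0x0a..0x0c] <- [81 9e 61]
D1: mem[0x01..0x03] <- [61 2c 85]
D2: mem[0x17..0x1d] <- [fa 77 e9 ee 8a 7c 81]
query mem[0x01]=0x61, mem[0x0b]=0x9e, mem[0x1d]=0x81, mem[0x03]=0x85, mem[0x12]=0x69

MEM[0x01,0x0b,0x1d,0x03,0x12] = 61 9e 81 85 69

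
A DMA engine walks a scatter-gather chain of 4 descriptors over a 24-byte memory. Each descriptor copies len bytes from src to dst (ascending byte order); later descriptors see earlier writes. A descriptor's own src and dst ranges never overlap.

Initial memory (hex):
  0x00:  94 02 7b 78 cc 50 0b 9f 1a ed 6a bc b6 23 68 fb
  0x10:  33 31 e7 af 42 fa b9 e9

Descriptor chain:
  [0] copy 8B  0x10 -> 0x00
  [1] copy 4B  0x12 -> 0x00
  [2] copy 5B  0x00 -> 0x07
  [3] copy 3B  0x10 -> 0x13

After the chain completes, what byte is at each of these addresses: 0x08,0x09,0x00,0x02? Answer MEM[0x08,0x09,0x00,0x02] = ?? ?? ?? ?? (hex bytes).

MEM[0x08,0x09,0x00,0x02] = af 42 e7 42

#0 dst[0x00+8] := {0x33,0x31,0xe7,0xaf,0x42,0xfa,0xb9,0xe9}
#1 dst[0x00+4] := {0xe7,0xaf,0x42,0xfa}
#2 dst[0x07+5] := {0xe7,0xaf,0x42,0xfa,0x42}
#3 dst[0x13+3] := {0x33,0x31,0xe7}
query mem[0x08]=0xaf, mem[0x09]=0x42, mem[0x00]=0xe7, mem[0x02]=0x42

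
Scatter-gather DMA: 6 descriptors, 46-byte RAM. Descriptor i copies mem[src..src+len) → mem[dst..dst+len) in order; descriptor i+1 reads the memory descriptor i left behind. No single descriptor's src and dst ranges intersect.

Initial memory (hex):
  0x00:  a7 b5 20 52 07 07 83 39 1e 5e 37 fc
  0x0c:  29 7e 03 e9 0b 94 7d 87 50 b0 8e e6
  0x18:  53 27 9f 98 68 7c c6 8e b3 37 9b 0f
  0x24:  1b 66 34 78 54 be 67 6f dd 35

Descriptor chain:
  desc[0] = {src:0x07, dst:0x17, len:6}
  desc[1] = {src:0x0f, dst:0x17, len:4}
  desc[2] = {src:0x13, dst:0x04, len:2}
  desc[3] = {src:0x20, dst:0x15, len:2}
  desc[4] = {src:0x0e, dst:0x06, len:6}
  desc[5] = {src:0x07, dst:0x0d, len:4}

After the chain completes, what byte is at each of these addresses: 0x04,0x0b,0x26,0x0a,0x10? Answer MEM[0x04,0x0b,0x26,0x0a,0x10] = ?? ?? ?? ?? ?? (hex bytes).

  after D0: wrote 6B at 0x17 = 391e5e37fc29
  after D1: wrote 4B at 0x17 = e90b947d
  after D2: wrote 2B at 0x04 = 8750
  after D3: wrote 2B at 0x15 = b337
  after D4: wrote 6B at 0x06 = 03e90b947d87
  after D5: wrote 4B at 0x0d = e90b947d
query mem[0x04]=0x87, mem[0x0b]=0x87, mem[0x26]=0x34, mem[0x0a]=0x7d, mem[0x10]=0x7d

MEM[0x04,0x0b,0x26,0x0a,0x10] = 87 87 34 7d 7d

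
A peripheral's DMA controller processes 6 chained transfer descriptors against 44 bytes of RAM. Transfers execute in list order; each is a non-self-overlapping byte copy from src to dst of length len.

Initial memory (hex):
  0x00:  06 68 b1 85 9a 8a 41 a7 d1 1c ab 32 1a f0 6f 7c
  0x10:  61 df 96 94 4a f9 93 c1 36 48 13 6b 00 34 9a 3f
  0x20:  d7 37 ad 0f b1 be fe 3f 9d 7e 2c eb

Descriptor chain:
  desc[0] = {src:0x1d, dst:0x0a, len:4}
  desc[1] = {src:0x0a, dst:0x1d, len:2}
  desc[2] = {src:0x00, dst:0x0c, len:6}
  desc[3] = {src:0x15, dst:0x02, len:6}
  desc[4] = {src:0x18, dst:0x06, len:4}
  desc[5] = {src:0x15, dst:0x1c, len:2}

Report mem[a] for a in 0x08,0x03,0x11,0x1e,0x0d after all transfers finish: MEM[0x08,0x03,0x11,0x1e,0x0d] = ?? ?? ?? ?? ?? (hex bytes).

D0: mem[0x0a..0x0d] <- [34 9a 3f d7]
D1: mem[0x1d..0x1e] <- [34 9a]
D2: mem[0x0c..0x11] <- [06 68 b1 85 9a 8a]
D3: mem[0x02..0x07] <- [f9 93 c1 36 48 13]
D4: mem[0x06..0x09] <- [36 48 13 6b]
D5: mem[0x1c..0x1d] <- [f9 93]
query mem[0x08]=0x13, mem[0x03]=0x93, mem[0x11]=0x8a, mem[0x1e]=0x9a, mem[0x0d]=0x68

MEM[0x08,0x03,0x11,0x1e,0x0d] = 13 93 8a 9a 68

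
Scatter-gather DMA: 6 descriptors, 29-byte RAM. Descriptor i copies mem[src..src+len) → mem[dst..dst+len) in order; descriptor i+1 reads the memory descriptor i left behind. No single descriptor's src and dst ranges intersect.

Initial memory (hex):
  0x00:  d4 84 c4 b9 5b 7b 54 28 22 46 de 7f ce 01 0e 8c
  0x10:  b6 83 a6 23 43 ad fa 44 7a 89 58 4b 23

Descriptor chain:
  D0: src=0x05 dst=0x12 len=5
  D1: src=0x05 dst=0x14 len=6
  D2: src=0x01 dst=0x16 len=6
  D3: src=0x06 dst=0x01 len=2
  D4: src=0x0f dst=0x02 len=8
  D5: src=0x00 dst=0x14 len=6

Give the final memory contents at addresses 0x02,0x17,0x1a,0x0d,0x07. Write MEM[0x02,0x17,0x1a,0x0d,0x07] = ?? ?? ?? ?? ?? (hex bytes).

  after D0: wrote 5B at 0x12 = 7b54282246
  after D1: wrote 6B at 0x14 = 7b54282246de
  after D2: wrote 6B at 0x16 = 84c4b95b7b54
  after D3: wrote 2B at 0x01 = 5428
  after D4: wrote 8B at 0x02 = 8cb6837b547b5484
  after D5: wrote 6B at 0x14 = d4548cb6837b
query mem[0x02]=0x8c, mem[0x17]=0xb6, mem[0x1a]=0x7b, mem[0x0d]=0x01, mem[0x07]=0x7b

MEM[0x02,0x17,0x1a,0x0d,0x07] = 8c b6 7b 01 7b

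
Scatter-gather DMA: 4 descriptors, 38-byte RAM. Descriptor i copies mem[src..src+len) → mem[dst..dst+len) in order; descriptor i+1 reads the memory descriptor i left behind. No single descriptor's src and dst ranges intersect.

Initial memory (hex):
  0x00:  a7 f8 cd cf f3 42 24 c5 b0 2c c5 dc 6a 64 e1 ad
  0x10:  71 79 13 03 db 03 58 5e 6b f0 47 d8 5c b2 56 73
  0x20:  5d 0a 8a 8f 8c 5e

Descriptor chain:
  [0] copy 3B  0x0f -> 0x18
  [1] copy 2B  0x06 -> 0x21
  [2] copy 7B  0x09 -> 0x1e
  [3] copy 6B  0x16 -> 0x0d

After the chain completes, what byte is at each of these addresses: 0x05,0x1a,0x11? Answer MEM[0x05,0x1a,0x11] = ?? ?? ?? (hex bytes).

#0 dst[0x18+3] := {0xad,0x71,0x79}
#1 dst[0x21+2] := {0x24,0xc5}
#2 dst[0x1e+7] := {0x2c,0xc5,0xdc,0x6a,0x64,0xe1,0xad}
#3 dst[0x0d+6] := {0x58,0x5e,0xad,0x71,0x79,0xd8}
query mem[0x05]=0x42, mem[0x1a]=0x79, mem[0x11]=0x79

MEM[0x05,0x1a,0x11] = 42 79 79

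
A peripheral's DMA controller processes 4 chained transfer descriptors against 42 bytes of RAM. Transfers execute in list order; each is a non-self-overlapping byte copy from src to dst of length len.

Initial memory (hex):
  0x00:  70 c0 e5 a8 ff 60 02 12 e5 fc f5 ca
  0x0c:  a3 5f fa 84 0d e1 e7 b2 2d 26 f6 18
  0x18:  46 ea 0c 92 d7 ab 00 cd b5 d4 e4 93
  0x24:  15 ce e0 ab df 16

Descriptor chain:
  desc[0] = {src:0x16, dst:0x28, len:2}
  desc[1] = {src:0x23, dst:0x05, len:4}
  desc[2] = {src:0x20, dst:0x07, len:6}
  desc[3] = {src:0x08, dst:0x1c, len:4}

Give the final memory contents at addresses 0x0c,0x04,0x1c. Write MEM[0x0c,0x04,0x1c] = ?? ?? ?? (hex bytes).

#0 dst[0x28+2] := {0xf6,0x18}
#1 dst[0x05+4] := {0x93,0x15,0xce,0xe0}
#2 dst[0x07+6] := {0xb5,0xd4,0xe4,0x93,0x15,0xce}
#3 dst[0x1c+4] := {0xd4,0xe4,0x93,0x15}
query mem[0x0c]=0xce, mem[0x04]=0xff, mem[0x1c]=0xd4

MEM[0x0c,0x04,0x1c] = ce ff d4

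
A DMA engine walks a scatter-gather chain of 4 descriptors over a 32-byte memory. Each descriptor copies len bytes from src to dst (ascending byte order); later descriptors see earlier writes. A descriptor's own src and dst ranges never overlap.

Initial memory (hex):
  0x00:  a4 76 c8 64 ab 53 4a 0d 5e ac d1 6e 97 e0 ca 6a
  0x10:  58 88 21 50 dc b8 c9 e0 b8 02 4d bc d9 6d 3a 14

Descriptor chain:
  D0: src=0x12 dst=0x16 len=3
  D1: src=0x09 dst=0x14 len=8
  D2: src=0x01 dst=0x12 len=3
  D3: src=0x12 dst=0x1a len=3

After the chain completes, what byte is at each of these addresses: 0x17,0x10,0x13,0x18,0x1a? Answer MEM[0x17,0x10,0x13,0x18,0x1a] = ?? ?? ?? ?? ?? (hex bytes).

#0 dst[0x16+3] := {0x21,0x50,0xdc}
#1 dst[0x14+8] := {0xac,0xd1,0x6e,0x97,0xe0,0xca,0x6a,0x58}
#2 dst[0x12+3] := {0x76,0xc8,0x64}
#3 dst[0x1a+3] := {0x76,0xc8,0x64}
query mem[0x17]=0x97, mem[0x10]=0x58, mem[0x13]=0xc8, mem[0x18]=0xe0, mem[0x1a]=0x76

MEM[0x17,0x10,0x13,0x18,0x1a] = 97 58 c8 e0 76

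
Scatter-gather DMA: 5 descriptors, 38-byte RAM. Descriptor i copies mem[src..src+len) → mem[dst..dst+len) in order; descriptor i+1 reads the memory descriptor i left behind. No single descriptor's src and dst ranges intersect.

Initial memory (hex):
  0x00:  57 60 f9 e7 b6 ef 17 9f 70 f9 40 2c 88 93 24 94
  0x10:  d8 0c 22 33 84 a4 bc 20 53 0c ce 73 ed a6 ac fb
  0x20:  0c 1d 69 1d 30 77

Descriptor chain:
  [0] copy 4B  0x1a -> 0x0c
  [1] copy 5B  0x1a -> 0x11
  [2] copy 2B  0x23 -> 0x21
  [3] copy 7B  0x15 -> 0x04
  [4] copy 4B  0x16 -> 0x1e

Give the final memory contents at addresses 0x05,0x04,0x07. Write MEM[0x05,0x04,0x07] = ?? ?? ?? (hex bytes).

[0] 0x1a->0x0c len=4 : ce 73 ed a6
[1] 0x1a->0x11 len=5 : ce 73 ed a6 ac
[2] 0x23->0x21 len=2 : 1d 30
[3] 0x15->0x04 len=7 : ac bc 20 53 0c ce 73
[4] 0x16->0x1e len=4 : bc 20 53 0c
query mem[0x05]=0xbc, mem[0x04]=0xac, mem[0x07]=0x53

MEM[0x05,0x04,0x07] = bc ac 53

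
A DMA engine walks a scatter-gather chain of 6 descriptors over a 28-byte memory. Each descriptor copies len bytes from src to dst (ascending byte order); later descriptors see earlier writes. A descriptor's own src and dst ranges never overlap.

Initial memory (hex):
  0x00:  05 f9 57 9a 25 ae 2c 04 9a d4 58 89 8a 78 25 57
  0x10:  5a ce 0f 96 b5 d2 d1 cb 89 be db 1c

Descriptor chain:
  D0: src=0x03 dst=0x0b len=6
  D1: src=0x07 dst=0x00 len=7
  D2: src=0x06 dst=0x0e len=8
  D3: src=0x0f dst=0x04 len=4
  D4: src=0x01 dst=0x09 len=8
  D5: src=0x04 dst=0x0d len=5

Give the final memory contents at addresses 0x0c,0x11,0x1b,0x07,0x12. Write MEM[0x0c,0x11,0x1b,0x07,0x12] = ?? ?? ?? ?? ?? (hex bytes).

MEM[0x0c,0x11,0x1b,0x07,0x12] = 04 9a 1c 58 58

D0: mem[0x0b..0x10] <- [9a 25 ae 2c 04 9a]
D1: mem[0x00..0x06] <- [04 9a d4 58 9a 25 ae]
D2: mem[0x0e..0x15] <- [ae 04 9a d4 58 9a 25 ae]
D3: mem[0x04..0x07] <- [04 9a d4 58]
D4: mem[0x09..0x10] <- [9a d4 58 04 9a d4 58 9a]
D5: mem[0x0d..0x11] <- [04 9a d4 58 9a]
query mem[0x0c]=0x04, mem[0x11]=0x9a, mem[0x1b]=0x1c, mem[0x07]=0x58, mem[0x12]=0x58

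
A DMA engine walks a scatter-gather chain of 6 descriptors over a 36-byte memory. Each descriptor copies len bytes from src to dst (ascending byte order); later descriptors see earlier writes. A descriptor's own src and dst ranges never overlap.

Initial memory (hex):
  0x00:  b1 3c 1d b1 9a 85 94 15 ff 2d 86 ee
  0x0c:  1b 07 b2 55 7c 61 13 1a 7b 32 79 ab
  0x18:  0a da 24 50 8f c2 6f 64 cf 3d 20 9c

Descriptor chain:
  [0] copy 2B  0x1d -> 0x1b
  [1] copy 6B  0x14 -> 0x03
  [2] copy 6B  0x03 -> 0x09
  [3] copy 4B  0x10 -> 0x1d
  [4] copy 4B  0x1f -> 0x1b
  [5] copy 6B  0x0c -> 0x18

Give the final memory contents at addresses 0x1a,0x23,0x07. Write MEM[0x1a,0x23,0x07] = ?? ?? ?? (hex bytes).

MEM[0x1a,0x23,0x07] = da 9c 0a

  after D0: wrote 2B at 0x1b = c26f
  after D1: wrote 6B at 0x03 = 7b3279ab0ada
  after D2: wrote 6B at 0x09 = 7b3279ab0ada
  after D3: wrote 4B at 0x1d = 7c61131a
  after D4: wrote 4B at 0x1b = 131a3d20
  after D5: wrote 6B at 0x18 = ab0ada557c61
query mem[0x1a]=0xda, mem[0x23]=0x9c, mem[0x07]=0x0a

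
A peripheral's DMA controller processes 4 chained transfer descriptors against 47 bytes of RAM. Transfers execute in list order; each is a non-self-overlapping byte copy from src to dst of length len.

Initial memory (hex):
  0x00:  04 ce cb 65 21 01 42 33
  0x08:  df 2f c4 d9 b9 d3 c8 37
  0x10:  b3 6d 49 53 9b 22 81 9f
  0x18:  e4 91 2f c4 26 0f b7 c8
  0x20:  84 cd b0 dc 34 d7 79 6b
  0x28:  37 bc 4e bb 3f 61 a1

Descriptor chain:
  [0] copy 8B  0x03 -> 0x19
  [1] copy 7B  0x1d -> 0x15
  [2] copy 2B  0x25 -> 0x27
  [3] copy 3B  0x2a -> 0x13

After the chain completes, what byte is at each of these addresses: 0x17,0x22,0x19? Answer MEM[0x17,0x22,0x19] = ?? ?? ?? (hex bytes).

MEM[0x17,0x22,0x19] = 2f b0 cd

[0] 0x03->0x19 len=8 : 65 21 01 42 33 df 2f c4
[1] 0x1d->0x15 len=7 : 33 df 2f c4 cd b0 dc
[2] 0x25->0x27 len=2 : d7 79
[3] 0x2a->0x13 len=3 : 4e bb 3f
query mem[0x17]=0x2f, mem[0x22]=0xb0, mem[0x19]=0xcd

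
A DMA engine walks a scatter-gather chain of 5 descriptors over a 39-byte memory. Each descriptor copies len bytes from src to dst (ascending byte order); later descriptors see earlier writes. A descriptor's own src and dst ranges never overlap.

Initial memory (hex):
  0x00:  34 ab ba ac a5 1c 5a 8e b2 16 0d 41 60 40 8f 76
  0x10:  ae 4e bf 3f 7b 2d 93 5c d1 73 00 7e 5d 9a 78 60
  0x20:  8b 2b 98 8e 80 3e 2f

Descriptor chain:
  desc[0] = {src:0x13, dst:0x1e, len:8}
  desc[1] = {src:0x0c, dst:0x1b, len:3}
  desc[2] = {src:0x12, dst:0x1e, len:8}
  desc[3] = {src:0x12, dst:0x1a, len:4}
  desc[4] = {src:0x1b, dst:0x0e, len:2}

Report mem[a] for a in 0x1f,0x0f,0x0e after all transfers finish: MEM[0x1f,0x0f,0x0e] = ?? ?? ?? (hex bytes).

MEM[0x1f,0x0f,0x0e] = 3f 7b 3f

#0 dst[0x1e+8] := {0x3f,0x7b,0x2d,0x93,0x5c,0xd1,0x73,0x00}
#1 dst[0x1b+3] := {0x60,0x40,0x8f}
#2 dst[0x1e+8] := {0xbf,0x3f,0x7b,0x2d,0x93,0x5c,0xd1,0x73}
#3 dst[0x1a+4] := {0xbf,0x3f,0x7b,0x2d}
#4 dst[0x0e+2] := {0x3f,0x7b}
query mem[0x1f]=0x3f, mem[0x0f]=0x7b, mem[0x0e]=0x3f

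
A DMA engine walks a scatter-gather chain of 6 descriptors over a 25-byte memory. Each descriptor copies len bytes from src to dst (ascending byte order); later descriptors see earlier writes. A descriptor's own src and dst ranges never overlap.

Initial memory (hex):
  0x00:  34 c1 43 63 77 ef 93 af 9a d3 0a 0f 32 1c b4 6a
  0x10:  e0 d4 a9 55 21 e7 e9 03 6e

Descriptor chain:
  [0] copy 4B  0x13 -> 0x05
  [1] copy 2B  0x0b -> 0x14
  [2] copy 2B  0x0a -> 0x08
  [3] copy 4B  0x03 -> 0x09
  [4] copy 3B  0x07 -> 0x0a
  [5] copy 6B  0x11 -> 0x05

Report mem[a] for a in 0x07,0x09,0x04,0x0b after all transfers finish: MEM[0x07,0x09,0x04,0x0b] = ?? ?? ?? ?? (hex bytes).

MEM[0x07,0x09,0x04,0x0b] = 55 32 77 0a

[0] 0x13->0x05 len=4 : 55 21 e7 e9
[1] 0x0b->0x14 len=2 : 0f 32
[2] 0x0a->0x08 len=2 : 0a 0f
[3] 0x03->0x09 len=4 : 63 77 55 21
[4] 0x07->0x0a len=3 : e7 0a 63
[5] 0x11->0x05 len=6 : d4 a9 55 0f 32 e9
query mem[0x07]=0x55, mem[0x09]=0x32, mem[0x04]=0x77, mem[0x0b]=0x0a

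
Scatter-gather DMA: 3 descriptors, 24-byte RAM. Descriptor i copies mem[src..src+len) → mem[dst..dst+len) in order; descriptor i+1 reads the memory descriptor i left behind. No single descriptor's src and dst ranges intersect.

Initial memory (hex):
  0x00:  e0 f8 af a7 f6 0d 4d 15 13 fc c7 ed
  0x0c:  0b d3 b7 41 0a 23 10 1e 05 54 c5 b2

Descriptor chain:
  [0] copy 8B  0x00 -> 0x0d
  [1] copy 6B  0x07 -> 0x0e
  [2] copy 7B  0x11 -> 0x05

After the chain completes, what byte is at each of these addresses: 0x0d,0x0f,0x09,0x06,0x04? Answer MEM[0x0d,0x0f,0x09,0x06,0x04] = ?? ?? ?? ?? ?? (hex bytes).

[0] 0x00->0x0d len=8 : e0 f8 af a7 f6 0d 4d 15
[1] 0x07->0x0e len=6 : 15 13 fc c7 ed 0b
[2] 0x11->0x05 len=7 : c7 ed 0b 15 54 c5 b2
query mem[0x0d]=0xe0, mem[0x0f]=0x13, mem[0x09]=0x54, mem[0x06]=0xed, mem[0x04]=0xf6

MEM[0x0d,0x0f,0x09,0x06,0x04] = e0 13 54 ed f6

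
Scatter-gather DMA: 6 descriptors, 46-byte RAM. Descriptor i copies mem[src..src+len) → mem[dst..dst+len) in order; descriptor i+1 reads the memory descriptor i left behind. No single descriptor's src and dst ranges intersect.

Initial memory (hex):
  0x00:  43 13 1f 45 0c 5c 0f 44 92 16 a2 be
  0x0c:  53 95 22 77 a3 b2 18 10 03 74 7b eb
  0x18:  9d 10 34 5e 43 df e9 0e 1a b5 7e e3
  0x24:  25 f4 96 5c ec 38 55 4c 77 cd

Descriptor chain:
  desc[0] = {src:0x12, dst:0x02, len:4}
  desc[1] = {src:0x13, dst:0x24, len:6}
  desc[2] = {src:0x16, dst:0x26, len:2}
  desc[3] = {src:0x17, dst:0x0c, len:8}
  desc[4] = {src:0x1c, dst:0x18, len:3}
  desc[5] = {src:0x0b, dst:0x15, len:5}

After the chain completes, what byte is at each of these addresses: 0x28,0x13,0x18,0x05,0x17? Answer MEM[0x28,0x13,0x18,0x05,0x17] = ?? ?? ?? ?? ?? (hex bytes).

MEM[0x28,0x13,0x18,0x05,0x17] = eb e9 10 74 9d

  after D0: wrote 4B at 0x02 = 18100374
  after D1: wrote 6B at 0x24 = 1003747beb9d
  after D2: wrote 2B at 0x26 = 7beb
  after D3: wrote 8B at 0x0c = eb9d10345e43dfe9
  after D4: wrote 3B at 0x18 = 43dfe9
  after D5: wrote 5B at 0x15 = beeb9d1034
query mem[0x28]=0xeb, mem[0x13]=0xe9, mem[0x18]=0x10, mem[0x05]=0x74, mem[0x17]=0x9d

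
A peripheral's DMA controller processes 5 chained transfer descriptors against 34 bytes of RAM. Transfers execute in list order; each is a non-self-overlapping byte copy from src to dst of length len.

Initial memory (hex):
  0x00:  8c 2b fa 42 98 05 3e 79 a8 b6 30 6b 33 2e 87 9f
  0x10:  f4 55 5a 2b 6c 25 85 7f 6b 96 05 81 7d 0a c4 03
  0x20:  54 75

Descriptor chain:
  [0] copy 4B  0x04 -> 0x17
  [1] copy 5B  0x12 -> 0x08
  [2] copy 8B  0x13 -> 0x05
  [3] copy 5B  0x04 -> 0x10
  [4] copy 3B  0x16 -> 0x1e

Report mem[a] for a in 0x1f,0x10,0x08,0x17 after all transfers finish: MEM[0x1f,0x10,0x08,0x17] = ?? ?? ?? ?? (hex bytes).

MEM[0x1f,0x10,0x08,0x17] = 98 98 85 98

D0: mem[0x17..0x1a] <- [98 05 3e 79]
D1: mem[0x08..0x0c] <- [5a 2b 6c 25 85]
D2: mem[0x05..0x0c] <- [2b 6c 25 85 98 05 3e 79]
D3: mem[0x10..0x14] <- [98 2b 6c 25 85]
D4: mem[0x1e..0x20] <- [85 98 05]
query mem[0x1f]=0x98, mem[0x10]=0x98, mem[0x08]=0x85, mem[0x17]=0x98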